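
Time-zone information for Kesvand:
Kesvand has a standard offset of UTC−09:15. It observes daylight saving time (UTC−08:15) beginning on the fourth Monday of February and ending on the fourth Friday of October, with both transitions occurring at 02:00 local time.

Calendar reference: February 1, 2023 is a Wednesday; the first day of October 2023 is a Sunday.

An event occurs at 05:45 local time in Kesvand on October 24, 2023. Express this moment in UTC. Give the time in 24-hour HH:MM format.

1 February 2023 is a Wednesday, so the first Monday is February 6 and the fourth is February 27.
1 October 2023 is a Sunday, so the first Friday is October 6 and the fourth is October 27.
October 24, 2023 lies within the daylight-saving period (27 February – 27 October), so Kesvand is on daylight time, UTC−08:15.
05:45 local + 8h15m = 14:00 UTC.

14:00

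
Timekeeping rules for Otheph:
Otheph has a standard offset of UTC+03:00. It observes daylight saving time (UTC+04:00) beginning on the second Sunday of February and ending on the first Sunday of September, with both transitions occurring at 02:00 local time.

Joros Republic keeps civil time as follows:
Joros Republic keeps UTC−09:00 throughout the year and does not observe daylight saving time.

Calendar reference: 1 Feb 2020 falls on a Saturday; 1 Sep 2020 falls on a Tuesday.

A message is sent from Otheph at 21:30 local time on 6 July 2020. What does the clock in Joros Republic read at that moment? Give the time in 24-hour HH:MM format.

1 February 2020 is a Saturday, so the first Sunday is February 2 and the second is February 9.
1 September 2020 is a Tuesday, so the first Sunday is September 6.
6 July 2020 falls between 9 February and 6 September, so daylight saving is in effect and Otheph is at UTC+04:00.
21:30 Otheph − 4h = 17:30 UTC.
Joros Republic has no daylight saving, so its offset is UTC−09:00 year-round.
17:30 UTC − 9h = 08:30 Joros Republic.

08:30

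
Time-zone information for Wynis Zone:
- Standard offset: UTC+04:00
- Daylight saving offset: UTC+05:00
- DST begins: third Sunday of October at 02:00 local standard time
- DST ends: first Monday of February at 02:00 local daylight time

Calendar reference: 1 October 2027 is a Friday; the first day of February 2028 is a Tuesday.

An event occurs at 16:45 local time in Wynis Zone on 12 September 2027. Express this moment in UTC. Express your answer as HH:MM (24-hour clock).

1 October 2027 is a Friday, so the first Sunday is October 3 and the third is October 17.
1 February 2028 is a Tuesday, so the first Monday is February 7.
12 September 2027 is outside the daylight-saving period (17 October 2027 – 7 February 2028), so Wynis Zone is on standard time, UTC+04:00.
16:45 local − 4h = 12:45 UTC.

12:45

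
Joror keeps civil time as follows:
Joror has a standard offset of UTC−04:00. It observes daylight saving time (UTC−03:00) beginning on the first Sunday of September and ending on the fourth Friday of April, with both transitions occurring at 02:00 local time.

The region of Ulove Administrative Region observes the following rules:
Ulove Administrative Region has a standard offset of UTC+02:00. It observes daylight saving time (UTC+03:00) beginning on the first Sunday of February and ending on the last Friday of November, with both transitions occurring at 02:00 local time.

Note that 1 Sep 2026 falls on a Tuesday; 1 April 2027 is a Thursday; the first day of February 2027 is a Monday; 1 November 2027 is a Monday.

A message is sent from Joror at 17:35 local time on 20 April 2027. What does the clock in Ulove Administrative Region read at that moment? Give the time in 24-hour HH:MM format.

23:35

1 September 2026 is a Tuesday, so the first Sunday is September 6.
1 April 2027 is a Thursday, so the first Friday is April 2 and the fourth is April 23.
20 April 2027 lies within the daylight-saving period (6 September 2026 – 23 April 2027), so Joror is on daylight time, UTC−03:00.
17:35 Joror + 3h = 20:35 UTC.
1 February 2027 is a Monday, so the first Sunday is February 7.
1 November 2027 is a Monday, so Fridays fall on 5, 12, 19, 26; the last is November 26.
At the standard offset (UTC+02:00), 20:35 UTC + 2h = 22:35 Ulove Administrative Region standard time.
The standard-time date in Ulove Administrative Region, 20 April 2027, falls between 7 February and 26 November, so daylight saving is in effect and Ulove Administrative Region is at UTC+03:00.
20:35 UTC + 3h = 23:35 Ulove Administrative Region.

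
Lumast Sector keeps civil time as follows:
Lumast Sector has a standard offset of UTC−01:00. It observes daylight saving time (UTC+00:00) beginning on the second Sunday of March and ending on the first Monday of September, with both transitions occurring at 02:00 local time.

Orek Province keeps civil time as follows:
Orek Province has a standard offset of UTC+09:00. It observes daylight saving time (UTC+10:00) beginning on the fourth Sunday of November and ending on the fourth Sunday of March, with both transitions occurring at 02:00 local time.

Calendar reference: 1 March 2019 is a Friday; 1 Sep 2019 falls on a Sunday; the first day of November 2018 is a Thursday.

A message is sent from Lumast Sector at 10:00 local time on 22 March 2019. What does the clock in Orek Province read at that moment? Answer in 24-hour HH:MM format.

1 March 2019 is a Friday, so the first Sunday is March 3 and the second is March 10.
1 September 2019 is a Sunday, so the first Monday is September 2.
22 March 2019 falls between 10 March and 2 September, so daylight saving is in effect and Lumast Sector is at UTC+00:00.
10:00 Lumast Sector − 0h = 10:00 UTC.
1 November 2018 is a Thursday, so the first Sunday is November 4 and the fourth is November 25.
1 March 2019 is a Friday, so the first Sunday is March 3 and the fourth is March 24.
At the standard offset (UTC+09:00), 10:00 UTC + 9h = 19:00 Orek Province standard time.
Daylight saving runs 25 November 2018 – 24 March 2019; the standard-time date in Orek Province, 22 March 2019, is inside that window, so Orek Province is at UTC+10:00.
10:00 UTC + 10h = 20:00 Orek Province.

20:00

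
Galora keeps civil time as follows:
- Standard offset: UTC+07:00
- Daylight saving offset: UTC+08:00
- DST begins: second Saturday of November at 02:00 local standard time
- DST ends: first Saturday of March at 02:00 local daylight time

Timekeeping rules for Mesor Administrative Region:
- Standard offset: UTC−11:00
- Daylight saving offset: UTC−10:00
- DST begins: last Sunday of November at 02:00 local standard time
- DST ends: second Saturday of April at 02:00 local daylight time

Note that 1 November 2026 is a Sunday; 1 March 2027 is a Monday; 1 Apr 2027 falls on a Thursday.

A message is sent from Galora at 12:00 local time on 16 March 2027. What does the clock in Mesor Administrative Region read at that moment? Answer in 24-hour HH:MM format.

19:00

1 November 2026 is a Sunday, so the first Saturday is November 7 and the second is November 14.
1 March 2027 is a Monday, so the first Saturday is March 6.
16 March 2027 is outside the daylight-saving period (14 November 2026 – 6 March 2027), so Galora is on standard time, UTC+07:00.
12:00 Galora − 7h = 05:00 UTC.
1 November 2026 is a Sunday, so Sundays fall on 1, 8, 15, 22, 29; the last is November 29.
1 April 2027 is a Thursday, so the first Saturday is April 3 and the second is April 10.
At the standard offset (UTC−11:00), 05:00 UTC − 11h = 18:00 Mesor Administrative Region standard time (rolling into the previous day, 15 March 2027).
The standard-time date in Mesor Administrative Region, 15 March 2027, lies within the daylight-saving period (29 November 2026 – 10 April 2027), so Mesor Administrative Region is on daylight time, UTC−10:00.
05:00 UTC − 10h = 19:00 Mesor Administrative Region (rolling into the previous day, 15 March 2027).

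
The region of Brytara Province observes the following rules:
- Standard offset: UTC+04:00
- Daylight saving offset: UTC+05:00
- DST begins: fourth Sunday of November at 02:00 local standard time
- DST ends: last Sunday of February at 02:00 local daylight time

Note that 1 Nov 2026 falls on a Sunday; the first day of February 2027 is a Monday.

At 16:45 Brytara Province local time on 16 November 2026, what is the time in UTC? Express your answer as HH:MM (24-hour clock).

12:45

1 November 2026 is a Sunday, so the first Sunday is November 1 and the fourth is November 22.
1 February 2027 is a Monday, so Sundays fall on 7, 14, 21, 28; the last is February 28.
16 November 2026 does not fall between 22 November 2026 and 28 February 2027, so daylight saving is not in effect and Brytara Province is at UTC+04:00.
16:45 local − 4h = 12:45 UTC.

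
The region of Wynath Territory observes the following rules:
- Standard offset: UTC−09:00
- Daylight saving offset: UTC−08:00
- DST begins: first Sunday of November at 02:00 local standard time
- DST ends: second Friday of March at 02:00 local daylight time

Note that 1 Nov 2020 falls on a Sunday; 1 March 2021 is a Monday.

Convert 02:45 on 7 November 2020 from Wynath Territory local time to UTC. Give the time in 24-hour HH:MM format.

10:45

1 November 2020 is a Sunday, so the first Sunday is November 1.
1 March 2021 is a Monday, so the first Friday is March 5 and the second is March 12.
7 November 2020 falls between 1 November 2020 and 12 March 2021, so daylight saving is in effect and Wynath Territory is at UTC−08:00.
02:45 local + 8h = 10:45 UTC.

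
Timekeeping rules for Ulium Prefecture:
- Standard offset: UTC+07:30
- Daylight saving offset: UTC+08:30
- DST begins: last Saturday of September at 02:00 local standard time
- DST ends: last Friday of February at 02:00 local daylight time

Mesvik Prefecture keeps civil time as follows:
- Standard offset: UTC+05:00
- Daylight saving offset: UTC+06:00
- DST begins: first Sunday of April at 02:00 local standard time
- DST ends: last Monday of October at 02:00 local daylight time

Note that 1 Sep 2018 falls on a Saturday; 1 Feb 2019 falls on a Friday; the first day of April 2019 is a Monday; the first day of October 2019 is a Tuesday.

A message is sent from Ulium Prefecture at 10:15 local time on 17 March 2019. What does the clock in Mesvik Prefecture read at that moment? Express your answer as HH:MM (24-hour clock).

1 September 2018 is a Saturday, so Saturdays fall on 1, 8, 15, 22, 29; the last is September 29.
1 February 2019 is a Friday, so Fridays fall on 1, 8, 15, 22; the last is February 22.
17 March 2019 does not fall between 29 September 2018 and 22 February 2019, so daylight saving is not in effect and Ulium Prefecture is at UTC+07:30.
10:15 Ulium Prefecture − 7h30m = 02:45 UTC.
1 April 2019 is a Monday, so the first Sunday is April 7.
1 October 2019 is a Tuesday, so Mondays fall on 7, 14, 21, 28; the last is October 28.
At the standard offset (UTC+05:00), 02:45 UTC + 5h = 07:45 Mesvik Prefecture standard time.
The standard-time date in Mesvik Prefecture, 17 March 2019, does not fall between 7 April and 28 October, so daylight saving is not in effect and Mesvik Prefecture is at UTC+05:00.
02:45 UTC + 5h = 07:45 Mesvik Prefecture.

07:45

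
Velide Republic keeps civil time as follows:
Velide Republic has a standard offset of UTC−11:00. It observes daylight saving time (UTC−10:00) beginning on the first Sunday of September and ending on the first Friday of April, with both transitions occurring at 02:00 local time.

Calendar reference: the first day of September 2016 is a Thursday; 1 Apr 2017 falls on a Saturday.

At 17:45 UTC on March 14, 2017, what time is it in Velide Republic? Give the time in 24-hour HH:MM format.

1 September 2016 is a Thursday, so the first Sunday is September 4.
1 April 2017 is a Saturday, so the first Friday is April 7.
At the standard offset (UTC−11:00), 17:45 UTC − 11h = 06:45 Velide Republic standard time.
The standard-time date in Velide Republic, March 14, 2017, lies within the daylight-saving period (4 September 2016 – 7 April 2017), so Velide Republic is on daylight time, UTC−10:00.
17:45 UTC − 10h = 07:45 local.

07:45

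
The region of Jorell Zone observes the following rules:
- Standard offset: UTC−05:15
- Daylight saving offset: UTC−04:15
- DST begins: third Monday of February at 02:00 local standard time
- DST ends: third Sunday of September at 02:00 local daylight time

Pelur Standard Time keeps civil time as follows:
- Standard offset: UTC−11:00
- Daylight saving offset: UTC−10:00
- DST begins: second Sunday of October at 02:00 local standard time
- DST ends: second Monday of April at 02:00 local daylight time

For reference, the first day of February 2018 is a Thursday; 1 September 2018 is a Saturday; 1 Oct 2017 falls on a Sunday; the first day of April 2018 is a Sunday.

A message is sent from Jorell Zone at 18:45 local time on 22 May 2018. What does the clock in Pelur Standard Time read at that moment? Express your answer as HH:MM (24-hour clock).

1 February 2018 is a Thursday, so the first Monday is February 5 and the third is February 19.
1 September 2018 is a Saturday, so the first Sunday is September 2 and the third is September 16.
22 May 2018 falls between 19 February and 16 September, so daylight saving is in effect and Jorell Zone is at UTC−04:15.
18:45 Jorell Zone + 4h15m = 23:00 UTC.
1 October 2017 is a Sunday, so the first Sunday is October 1 and the second is October 8.
1 April 2018 is a Sunday, so the first Monday is April 2 and the second is April 9.
At the standard offset (UTC−11:00), 23:00 UTC − 11h = 12:00 Pelur Standard Time standard time.
The standard-time date in Pelur Standard Time, 22 May 2018, does not fall between 8 October 2017 and 9 April 2018, so daylight saving is not in effect and Pelur Standard Time is at UTC−11:00.
23:00 UTC − 11h = 12:00 Pelur Standard Time.

12:00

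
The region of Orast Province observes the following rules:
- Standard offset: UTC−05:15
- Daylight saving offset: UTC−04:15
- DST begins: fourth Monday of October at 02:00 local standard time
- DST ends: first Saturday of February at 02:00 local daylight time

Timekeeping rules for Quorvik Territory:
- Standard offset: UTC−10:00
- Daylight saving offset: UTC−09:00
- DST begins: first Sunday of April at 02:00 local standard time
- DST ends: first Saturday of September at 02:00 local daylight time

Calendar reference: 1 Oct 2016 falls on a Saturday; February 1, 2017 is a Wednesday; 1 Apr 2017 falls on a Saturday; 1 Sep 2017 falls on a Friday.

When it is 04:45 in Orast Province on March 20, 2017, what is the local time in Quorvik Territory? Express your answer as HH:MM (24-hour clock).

00:00

1 October 2016 is a Saturday, so the first Monday is October 3 and the fourth is October 24.
1 February 2017 is a Wednesday, so the first Saturday is February 4.
March 20, 2017 does not fall between 24 October 2016 and 4 February 2017, so daylight saving is not in effect and Orast Province is at UTC−05:15.
04:45 Orast Province + 5h15m = 10:00 UTC.
1 April 2017 is a Saturday, so the first Sunday is April 2.
1 September 2017 is a Friday, so the first Saturday is September 2.
At the standard offset (UTC−10:00), 10:00 UTC − 10h = 00:00 Quorvik Territory standard time.
The standard-time date in Quorvik Territory, March 20, 2017, is outside the daylight-saving period (2 April – 2 September), so Quorvik Territory is on standard time, UTC−10:00.
10:00 UTC − 10h = 00:00 Quorvik Territory.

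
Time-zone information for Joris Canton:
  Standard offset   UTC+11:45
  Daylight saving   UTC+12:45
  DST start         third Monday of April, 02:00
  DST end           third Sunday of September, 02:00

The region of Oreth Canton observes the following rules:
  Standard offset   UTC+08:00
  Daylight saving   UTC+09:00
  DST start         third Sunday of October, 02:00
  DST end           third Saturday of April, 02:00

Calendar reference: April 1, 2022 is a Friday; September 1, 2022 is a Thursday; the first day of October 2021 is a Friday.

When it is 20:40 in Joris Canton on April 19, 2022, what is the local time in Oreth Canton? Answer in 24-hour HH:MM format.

15:55

1 April 2022 is a Friday, so the first Monday is April 4 and the third is April 18.
1 September 2022 is a Thursday, so the first Sunday is September 4 and the third is September 18.
April 19, 2022 falls between 18 April and 18 September, so daylight saving is in effect and Joris Canton is at UTC+12:45.
20:40 Joris Canton − 12h45m = 07:55 UTC.
1 October 2021 is a Friday, so the first Sunday is October 3 and the third is October 17.
1 April 2022 is a Friday, so the first Saturday is April 2 and the third is April 16.
At the standard offset (UTC+08:00), 07:55 UTC + 8h = 15:55 Oreth Canton standard time.
The standard-time date in Oreth Canton, April 19, 2022, does not fall between 17 October 2021 and 16 April 2022, so daylight saving is not in effect and Oreth Canton is at UTC+08:00.
07:55 UTC + 8h = 15:55 Oreth Canton.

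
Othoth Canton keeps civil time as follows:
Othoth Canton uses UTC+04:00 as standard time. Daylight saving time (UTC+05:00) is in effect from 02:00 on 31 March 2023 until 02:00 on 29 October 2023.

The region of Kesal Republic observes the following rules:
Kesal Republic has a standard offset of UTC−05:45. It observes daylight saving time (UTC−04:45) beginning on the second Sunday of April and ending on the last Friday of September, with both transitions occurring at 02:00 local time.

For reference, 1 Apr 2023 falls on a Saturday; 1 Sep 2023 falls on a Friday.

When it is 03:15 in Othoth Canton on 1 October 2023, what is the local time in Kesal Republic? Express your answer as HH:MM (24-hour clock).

Daylight saving runs 31 March – 29 October; 1 October 2023 is inside that window, so Othoth Canton is at UTC+05:00.
03:15 Othoth Canton − 5h = 22:15 UTC (rolling into the previous day, 30 September 2023).
1 April 2023 is a Saturday, so the first Sunday is April 2 and the second is April 9.
1 September 2023 is a Friday, so Fridays fall on 1, 8, 15, 22, 29; the last is September 29.
At the standard offset (UTC−05:45), 22:15 UTC − 5h45m = 16:30 Kesal Republic standard time.
The standard-time date in Kesal Republic, 30 September 2023, is outside the daylight-saving period (9 April – 29 September), so Kesal Republic is on standard time, UTC−05:45.
22:15 UTC − 5h45m = 16:30 Kesal Republic.

16:30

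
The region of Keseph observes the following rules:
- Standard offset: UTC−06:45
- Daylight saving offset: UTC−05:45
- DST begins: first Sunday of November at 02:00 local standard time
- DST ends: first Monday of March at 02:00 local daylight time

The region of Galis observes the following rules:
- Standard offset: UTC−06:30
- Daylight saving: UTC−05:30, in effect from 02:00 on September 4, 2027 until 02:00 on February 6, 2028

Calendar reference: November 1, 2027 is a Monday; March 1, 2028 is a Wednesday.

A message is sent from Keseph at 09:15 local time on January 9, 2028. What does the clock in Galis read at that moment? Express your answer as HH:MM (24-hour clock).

09:30

1 November 2027 is a Monday, so the first Sunday is November 7.
1 March 2028 is a Wednesday, so the first Monday is March 6.
January 9, 2028 falls between 7 November 2027 and 6 March 2028, so daylight saving is in effect and Keseph is at UTC−05:45.
09:15 Keseph + 5h45m = 15:00 UTC.
At the standard offset (UTC−06:30), 15:00 UTC − 6h30m = 08:30 Galis standard time.
The standard-time date in Galis, January 9, 2028, falls between 4 September 2027 and 6 February 2028, so daylight saving is in effect and Galis is at UTC−05:30.
15:00 UTC − 5h30m = 09:30 Galis.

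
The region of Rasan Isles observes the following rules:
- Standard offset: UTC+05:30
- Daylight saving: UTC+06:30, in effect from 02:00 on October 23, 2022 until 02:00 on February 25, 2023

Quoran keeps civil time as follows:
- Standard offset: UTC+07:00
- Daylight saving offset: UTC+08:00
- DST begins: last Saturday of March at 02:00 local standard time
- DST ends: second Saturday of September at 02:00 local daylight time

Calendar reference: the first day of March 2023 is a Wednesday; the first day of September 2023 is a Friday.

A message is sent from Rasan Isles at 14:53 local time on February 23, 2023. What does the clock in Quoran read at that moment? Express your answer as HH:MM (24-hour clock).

February 23, 2023 falls between 23 October 2022 and 25 February 2023, so daylight saving is in effect and Rasan Isles is at UTC+06:30.
14:53 Rasan Isles − 6h30m = 08:23 UTC.
1 March 2023 is a Wednesday, so Saturdays fall on 4, 11, 18, 25; the last is March 25.
1 September 2023 is a Friday, so the first Saturday is September 2 and the second is September 9.
At the standard offset (UTC+07:00), 08:23 UTC + 7h = 15:23 Quoran standard time.
Daylight saving runs 25 March – 9 September; the standard-time date in Quoran, February 23, 2023, is outside that window, so Quoran is on standard time at UTC+07:00.
08:23 UTC + 7h = 15:23 Quoran.

15:23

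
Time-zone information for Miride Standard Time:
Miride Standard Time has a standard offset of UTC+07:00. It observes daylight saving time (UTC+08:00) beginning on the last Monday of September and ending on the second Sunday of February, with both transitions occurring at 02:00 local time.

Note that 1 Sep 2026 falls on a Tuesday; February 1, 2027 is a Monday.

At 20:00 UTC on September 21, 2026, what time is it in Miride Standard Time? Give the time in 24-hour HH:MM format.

03:00

1 September 2026 is a Tuesday, so Mondays fall on 7, 14, 21, 28; the last is September 28.
1 February 2027 is a Monday, so the first Sunday is February 7 and the second is February 14.
At the standard offset (UTC+07:00), 20:00 UTC + 7h = 03:00 Miride Standard Time standard time (rolling into the next day, 22 September 2026).
The standard-time date in Miride Standard Time, September 22, 2026, does not fall between 28 September 2026 and 14 February 2027, so daylight saving is not in effect and Miride Standard Time is at UTC+07:00.
20:00 UTC + 7h = 03:00 local (rolling into the next day, 22 September 2026).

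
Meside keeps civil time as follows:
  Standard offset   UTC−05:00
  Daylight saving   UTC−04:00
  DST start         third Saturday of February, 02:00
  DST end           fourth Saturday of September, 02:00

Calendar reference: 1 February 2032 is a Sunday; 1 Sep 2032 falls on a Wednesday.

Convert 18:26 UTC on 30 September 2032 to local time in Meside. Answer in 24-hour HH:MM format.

1 February 2032 is a Sunday, so the first Saturday is February 7 and the third is February 21.
1 September 2032 is a Wednesday, so the first Saturday is September 4 and the fourth is September 25.
At the standard offset (UTC−05:00), 18:26 UTC − 5h = 13:26 Meside standard time.
The standard-time date in Meside, 30 September 2032, does not fall between 21 February and 25 September, so daylight saving is not in effect and Meside is at UTC−05:00.
18:26 UTC − 5h = 13:26 local.

13:26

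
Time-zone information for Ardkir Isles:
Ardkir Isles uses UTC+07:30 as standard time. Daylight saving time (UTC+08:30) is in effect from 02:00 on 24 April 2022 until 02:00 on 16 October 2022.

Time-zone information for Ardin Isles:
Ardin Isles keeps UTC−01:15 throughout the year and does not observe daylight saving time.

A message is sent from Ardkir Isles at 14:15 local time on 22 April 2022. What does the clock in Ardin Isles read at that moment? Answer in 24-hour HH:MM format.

05:30

22 April 2022 is outside the daylight-saving period (24 April – 16 October), so Ardkir Isles is on standard time, UTC+07:30.
14:15 Ardkir Isles − 7h30m = 06:45 UTC.
Ardin Isles has no daylight saving, so its offset is UTC−01:15 year-round.
06:45 UTC − 1h15m = 05:30 Ardin Isles.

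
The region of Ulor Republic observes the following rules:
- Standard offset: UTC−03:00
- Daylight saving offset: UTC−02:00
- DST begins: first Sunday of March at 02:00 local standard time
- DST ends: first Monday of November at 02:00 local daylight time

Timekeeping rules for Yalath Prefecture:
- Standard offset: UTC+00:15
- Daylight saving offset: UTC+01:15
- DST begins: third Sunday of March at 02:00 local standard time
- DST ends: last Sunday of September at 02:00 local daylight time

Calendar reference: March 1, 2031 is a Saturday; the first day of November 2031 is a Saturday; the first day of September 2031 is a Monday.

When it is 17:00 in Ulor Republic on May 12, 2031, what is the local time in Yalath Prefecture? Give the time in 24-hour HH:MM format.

20:15

1 March 2031 is a Saturday, so the first Sunday is March 2.
1 November 2031 is a Saturday, so the first Monday is November 3.
Daylight saving runs 2 March – 3 November; May 12, 2031 is inside that window, so Ulor Republic is at UTC−02:00.
17:00 Ulor Republic + 2h = 19:00 UTC.
1 March 2031 is a Saturday, so the first Sunday is March 2 and the third is March 16.
1 September 2031 is a Monday, so Sundays fall on 7, 14, 21, 28; the last is September 28.
At the standard offset (UTC+00:15), 19:00 UTC + 0h15m = 19:15 Yalath Prefecture standard time.
The standard-time date in Yalath Prefecture, May 12, 2031, falls between 16 March and 28 September, so daylight saving is in effect and Yalath Prefecture is at UTC+01:15.
19:00 UTC + 1h15m = 20:15 Yalath Prefecture.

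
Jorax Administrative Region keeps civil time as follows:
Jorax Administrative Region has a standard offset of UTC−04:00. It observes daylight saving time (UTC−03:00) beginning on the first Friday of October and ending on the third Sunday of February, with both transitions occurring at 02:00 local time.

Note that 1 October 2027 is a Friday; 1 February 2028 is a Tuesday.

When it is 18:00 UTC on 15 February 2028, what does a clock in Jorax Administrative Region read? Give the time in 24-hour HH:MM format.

15:00

1 October 2027 is a Friday, so the first Friday is October 1.
1 February 2028 is a Tuesday, so the first Sunday is February 6 and the third is February 20.
At the standard offset (UTC−04:00), 18:00 UTC − 4h = 14:00 Jorax Administrative Region standard time.
The standard-time date in Jorax Administrative Region, 15 February 2028, lies within the daylight-saving period (1 October 2027 – 20 February 2028), so Jorax Administrative Region is on daylight time, UTC−03:00.
18:00 UTC − 3h = 15:00 local.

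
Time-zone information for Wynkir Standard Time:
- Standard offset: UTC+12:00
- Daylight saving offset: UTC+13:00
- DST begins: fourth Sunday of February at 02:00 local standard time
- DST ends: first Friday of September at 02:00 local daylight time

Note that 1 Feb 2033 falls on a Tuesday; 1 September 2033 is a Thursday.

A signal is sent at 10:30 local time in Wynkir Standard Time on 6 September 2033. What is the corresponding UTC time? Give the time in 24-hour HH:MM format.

1 February 2033 is a Tuesday, so the first Sunday is February 6 and the fourth is February 27.
1 September 2033 is a Thursday, so the first Friday is September 2.
Daylight saving runs 27 February – 2 September; 6 September 2033 is outside that window, so Wynkir Standard Time is on standard time at UTC+12:00.
10:30 local − 12h = 22:30 UTC (rolling into the previous day, 5 September 2033).

22:30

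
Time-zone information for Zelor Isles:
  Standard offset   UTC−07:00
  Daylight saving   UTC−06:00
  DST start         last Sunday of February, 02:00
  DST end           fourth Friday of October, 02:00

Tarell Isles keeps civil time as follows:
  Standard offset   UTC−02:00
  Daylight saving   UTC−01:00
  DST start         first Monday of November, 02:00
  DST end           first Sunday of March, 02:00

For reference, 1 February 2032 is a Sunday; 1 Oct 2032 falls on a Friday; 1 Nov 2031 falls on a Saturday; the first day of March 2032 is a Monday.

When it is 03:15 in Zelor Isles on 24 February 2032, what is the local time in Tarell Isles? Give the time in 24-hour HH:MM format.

09:15

1 February 2032 is a Sunday, so Sundays fall on 1, 8, 15, 22, 29; the last is February 29.
1 October 2032 is a Friday, so the first Friday is October 1 and the fourth is October 22.
24 February 2032 does not fall between 29 February and 22 October, so daylight saving is not in effect and Zelor Isles is at UTC−07:00.
03:15 Zelor Isles + 7h = 10:15 UTC.
1 November 2031 is a Saturday, so the first Monday is November 3.
1 March 2032 is a Monday, so the first Sunday is March 7.
At the standard offset (UTC−02:00), 10:15 UTC − 2h = 08:15 Tarell Isles standard time.
Daylight saving runs 3 November 2031 – 7 March 2032; the standard-time date in Tarell Isles, 24 February 2032, is inside that window, so Tarell Isles is at UTC−01:00.
10:15 UTC − 1h = 09:15 Tarell Isles.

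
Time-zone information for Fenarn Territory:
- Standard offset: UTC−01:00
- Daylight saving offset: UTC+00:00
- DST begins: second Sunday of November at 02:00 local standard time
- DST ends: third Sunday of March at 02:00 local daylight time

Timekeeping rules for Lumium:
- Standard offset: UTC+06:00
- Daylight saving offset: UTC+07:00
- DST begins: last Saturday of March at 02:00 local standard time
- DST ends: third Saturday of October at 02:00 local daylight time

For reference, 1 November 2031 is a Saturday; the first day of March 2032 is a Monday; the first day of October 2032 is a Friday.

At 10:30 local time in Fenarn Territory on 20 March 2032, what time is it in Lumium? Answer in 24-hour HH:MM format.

1 November 2031 is a Saturday, so the first Sunday is November 2 and the second is November 9.
1 March 2032 is a Monday, so the first Sunday is March 7 and the third is March 21.
Daylight saving runs 9 November 2031 – 21 March 2032; 20 March 2032 is inside that window, so Fenarn Territory is at UTC+00:00.
10:30 Fenarn Territory − 0h = 10:30 UTC.
1 March 2032 is a Monday, so Saturdays fall on 6, 13, 20, 27; the last is March 27.
1 October 2032 is a Friday, so the first Saturday is October 2 and the third is October 16.
At the standard offset (UTC+06:00), 10:30 UTC + 6h = 16:30 Lumium standard time.
The standard-time date in Lumium, 20 March 2032, is outside the daylight-saving period (27 March – 16 October), so Lumium is on standard time, UTC+06:00.
10:30 UTC + 6h = 16:30 Lumium.

16:30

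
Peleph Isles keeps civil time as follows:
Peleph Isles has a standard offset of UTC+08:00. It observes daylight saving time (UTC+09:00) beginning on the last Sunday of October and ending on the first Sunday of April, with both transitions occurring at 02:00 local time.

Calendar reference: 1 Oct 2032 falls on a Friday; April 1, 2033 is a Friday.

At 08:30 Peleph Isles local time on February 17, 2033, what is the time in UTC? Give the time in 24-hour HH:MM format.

1 October 2032 is a Friday, so Sundays fall on 3, 10, 17, 24, 31; the last is October 31.
1 April 2033 is a Friday, so the first Sunday is April 3.
February 17, 2033 falls between 31 October 2032 and 3 April 2033, so daylight saving is in effect and Peleph Isles is at UTC+09:00.
08:30 local − 9h = 23:30 UTC (rolling into the previous day, 16 February 2033).

23:30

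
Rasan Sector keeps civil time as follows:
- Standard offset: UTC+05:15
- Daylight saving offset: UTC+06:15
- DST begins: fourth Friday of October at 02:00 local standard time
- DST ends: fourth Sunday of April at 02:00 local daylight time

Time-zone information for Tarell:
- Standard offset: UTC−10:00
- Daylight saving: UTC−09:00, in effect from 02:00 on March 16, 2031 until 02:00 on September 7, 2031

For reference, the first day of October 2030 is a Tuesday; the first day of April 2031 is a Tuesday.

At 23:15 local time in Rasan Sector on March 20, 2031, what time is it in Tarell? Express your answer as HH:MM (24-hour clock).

08:00

1 October 2030 is a Tuesday, so the first Friday is October 4 and the fourth is October 25.
1 April 2031 is a Tuesday, so the first Sunday is April 6 and the fourth is April 27.
March 20, 2031 falls between 25 October 2030 and 27 April 2031, so daylight saving is in effect and Rasan Sector is at UTC+06:15.
23:15 Rasan Sector − 6h15m = 17:00 UTC.
At the standard offset (UTC−10:00), 17:00 UTC − 10h = 07:00 Tarell standard time.
The standard-time date in Tarell, March 20, 2031, falls between 16 March and 7 September, so daylight saving is in effect and Tarell is at UTC−09:00.
17:00 UTC − 9h = 08:00 Tarell.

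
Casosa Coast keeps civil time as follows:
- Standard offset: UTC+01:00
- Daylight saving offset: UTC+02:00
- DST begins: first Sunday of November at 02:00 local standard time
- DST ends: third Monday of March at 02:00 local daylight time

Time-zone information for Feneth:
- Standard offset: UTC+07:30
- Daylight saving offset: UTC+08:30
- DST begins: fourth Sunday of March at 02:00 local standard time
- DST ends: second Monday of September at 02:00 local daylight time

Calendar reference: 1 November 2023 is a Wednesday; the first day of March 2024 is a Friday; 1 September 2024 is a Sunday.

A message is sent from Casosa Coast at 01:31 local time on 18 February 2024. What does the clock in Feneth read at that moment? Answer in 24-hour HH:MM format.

07:01

1 November 2023 is a Wednesday, so the first Sunday is November 5.
1 March 2024 is a Friday, so the first Monday is March 4 and the third is March 18.
Daylight saving runs 5 November 2023 – 18 March 2024; 18 February 2024 is inside that window, so Casosa Coast is at UTC+02:00.
01:31 Casosa Coast − 2h = 23:31 UTC (rolling into the previous day, 17 February 2024).
1 March 2024 is a Friday, so the first Sunday is March 3 and the fourth is March 24.
1 September 2024 is a Sunday, so the first Monday is September 2 and the second is September 9.
At the standard offset (UTC+07:30), 23:31 UTC + 7h30m = 07:01 Feneth standard time (rolling into the next day, 18 February 2024).
The standard-time date in Feneth, 18 February 2024, is outside the daylight-saving period (24 March – 9 September), so Feneth is on standard time, UTC+07:30.
23:31 UTC + 7h30m = 07:01 Feneth (rolling into the next day, 18 February 2024).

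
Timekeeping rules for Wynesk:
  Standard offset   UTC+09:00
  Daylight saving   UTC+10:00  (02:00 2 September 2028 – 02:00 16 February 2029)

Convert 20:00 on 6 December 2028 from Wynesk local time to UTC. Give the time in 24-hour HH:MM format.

10:00

6 December 2028 lies within the daylight-saving period (2 September 2028 – 16 February 2029), so Wynesk is on daylight time, UTC+10:00.
20:00 local − 10h = 10:00 UTC.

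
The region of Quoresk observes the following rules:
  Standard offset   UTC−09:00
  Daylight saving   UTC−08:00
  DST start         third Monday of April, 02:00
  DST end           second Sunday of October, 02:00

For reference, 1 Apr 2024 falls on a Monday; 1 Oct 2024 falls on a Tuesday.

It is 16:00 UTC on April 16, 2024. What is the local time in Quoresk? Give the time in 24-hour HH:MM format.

08:00

1 April 2024 is a Monday, so the first Monday is April 1 and the third is April 15.
1 October 2024 is a Tuesday, so the first Sunday is October 6 and the second is October 13.
At the standard offset (UTC−09:00), 16:00 UTC − 9h = 07:00 Quoresk standard time.
The standard-time date in Quoresk, April 16, 2024, falls between 15 April and 13 October, so daylight saving is in effect and Quoresk is at UTC−08:00.
16:00 UTC − 8h = 08:00 local.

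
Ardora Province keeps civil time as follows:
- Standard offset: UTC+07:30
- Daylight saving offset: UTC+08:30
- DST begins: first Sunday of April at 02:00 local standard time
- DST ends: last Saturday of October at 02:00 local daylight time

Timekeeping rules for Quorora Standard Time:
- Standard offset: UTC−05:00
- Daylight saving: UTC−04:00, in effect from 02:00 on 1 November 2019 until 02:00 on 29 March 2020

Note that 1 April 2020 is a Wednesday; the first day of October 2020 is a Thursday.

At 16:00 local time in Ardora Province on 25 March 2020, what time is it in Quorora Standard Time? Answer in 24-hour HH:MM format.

04:30

1 April 2020 is a Wednesday, so the first Sunday is April 5.
1 October 2020 is a Thursday, so Saturdays fall on 3, 10, 17, 24, 31; the last is October 31.
Daylight saving runs 5 April – 31 October; 25 March 2020 is outside that window, so Ardora Province is on standard time at UTC+07:30.
16:00 Ardora Province − 7h30m = 08:30 UTC.
At the standard offset (UTC−05:00), 08:30 UTC − 5h = 03:30 Quorora Standard Time standard time.
The standard-time date in Quorora Standard Time, 25 March 2020, falls between 1 November 2019 and 29 March 2020, so daylight saving is in effect and Quorora Standard Time is at UTC−04:00.
08:30 UTC − 4h = 04:30 Quorora Standard Time.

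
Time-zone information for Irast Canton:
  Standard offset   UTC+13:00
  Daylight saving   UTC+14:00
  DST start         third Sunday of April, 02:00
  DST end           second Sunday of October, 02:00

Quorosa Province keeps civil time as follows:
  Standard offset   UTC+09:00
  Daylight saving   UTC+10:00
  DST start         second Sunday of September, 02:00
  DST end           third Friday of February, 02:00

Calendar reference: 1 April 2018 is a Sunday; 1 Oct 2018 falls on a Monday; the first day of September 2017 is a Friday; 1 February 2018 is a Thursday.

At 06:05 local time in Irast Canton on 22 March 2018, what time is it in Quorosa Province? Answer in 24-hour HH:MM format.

1 April 2018 is a Sunday, so the first Sunday is April 1 and the third is April 15.
1 October 2018 is a Monday, so the first Sunday is October 7 and the second is October 14.
Daylight saving runs 15 April – 14 October; 22 March 2018 is outside that window, so Irast Canton is on standard time at UTC+13:00.
06:05 Irast Canton − 13h = 17:05 UTC (rolling into the previous day, 21 March 2018).
1 September 2017 is a Friday, so the first Sunday is September 3 and the second is September 10.
1 February 2018 is a Thursday, so the first Friday is February 2 and the third is February 16.
At the standard offset (UTC+09:00), 17:05 UTC + 9h = 02:05 Quorosa Province standard time (rolling into the next day, 22 March 2018).
The standard-time date in Quorosa Province, 22 March 2018, does not fall between 10 September 2017 and 16 February 2018, so daylight saving is not in effect and Quorosa Province is at UTC+09:00.
17:05 UTC + 9h = 02:05 Quorosa Province (rolling into the next day, 22 March 2018).

02:05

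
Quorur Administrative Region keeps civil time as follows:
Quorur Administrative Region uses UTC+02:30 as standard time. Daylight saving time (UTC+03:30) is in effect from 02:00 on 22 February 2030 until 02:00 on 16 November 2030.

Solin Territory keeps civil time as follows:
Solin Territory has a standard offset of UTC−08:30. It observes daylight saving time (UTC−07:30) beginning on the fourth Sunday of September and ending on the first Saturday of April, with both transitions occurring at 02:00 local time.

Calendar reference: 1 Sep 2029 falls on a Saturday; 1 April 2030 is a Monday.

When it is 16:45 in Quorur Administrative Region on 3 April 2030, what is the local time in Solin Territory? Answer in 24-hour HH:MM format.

05:45

Daylight saving runs 22 February – 16 November; 3 April 2030 is inside that window, so Quorur Administrative Region is at UTC+03:30.
16:45 Quorur Administrative Region − 3h30m = 13:15 UTC.
1 September 2029 is a Saturday, so the first Sunday is September 2 and the fourth is September 23.
1 April 2030 is a Monday, so the first Saturday is April 6.
At the standard offset (UTC−08:30), 13:15 UTC − 8h30m = 04:45 Solin Territory standard time.
The standard-time date in Solin Territory, 3 April 2030, lies within the daylight-saving period (23 September 2029 – 6 April 2030), so Solin Territory is on daylight time, UTC−07:30.
13:15 UTC − 7h30m = 05:45 Solin Territory.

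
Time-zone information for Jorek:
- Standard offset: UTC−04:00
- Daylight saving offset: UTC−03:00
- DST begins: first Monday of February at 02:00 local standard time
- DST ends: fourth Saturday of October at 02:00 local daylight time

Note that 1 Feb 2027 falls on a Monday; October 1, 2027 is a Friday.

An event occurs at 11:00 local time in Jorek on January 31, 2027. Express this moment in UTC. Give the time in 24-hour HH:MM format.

15:00

1 February 2027 is a Monday, so the first Monday is February 1.
1 October 2027 is a Friday, so the first Saturday is October 2 and the fourth is October 23.
Daylight saving runs 1 February – 23 October; January 31, 2027 is outside that window, so Jorek is on standard time at UTC−04:00.
11:00 local + 4h = 15:00 UTC.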